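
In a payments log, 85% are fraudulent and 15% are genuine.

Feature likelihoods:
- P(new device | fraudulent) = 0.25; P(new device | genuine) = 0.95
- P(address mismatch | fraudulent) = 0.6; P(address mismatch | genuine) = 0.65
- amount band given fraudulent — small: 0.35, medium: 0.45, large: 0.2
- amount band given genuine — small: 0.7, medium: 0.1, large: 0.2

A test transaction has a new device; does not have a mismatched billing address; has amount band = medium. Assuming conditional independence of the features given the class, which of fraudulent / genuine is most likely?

fraudulent

fraudulent: 0.85 × 0.25 × (1−0.6) × 0.45 = 0.03825
genuine: 0.15 × 0.95 × (1−0.65) × 0.1 = 0.0049875
Highest score → fraudulent.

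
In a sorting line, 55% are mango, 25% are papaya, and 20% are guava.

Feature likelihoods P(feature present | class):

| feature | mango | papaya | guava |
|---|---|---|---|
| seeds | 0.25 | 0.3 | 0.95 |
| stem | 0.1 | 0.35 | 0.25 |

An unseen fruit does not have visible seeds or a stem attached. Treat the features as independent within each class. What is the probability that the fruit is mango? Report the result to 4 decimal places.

mango: 0.55 × (1−0.25) × (1−0.1) = 0.37125
papaya: 0.25 × (1−0.3) × (1−0.35) = 0.11375
guava: 0.2 × (1−0.95) × (1−0.25) = 0.0075
P(mango | x) = 0.37125 / 0.4925 ≈ 0.7538

0.7538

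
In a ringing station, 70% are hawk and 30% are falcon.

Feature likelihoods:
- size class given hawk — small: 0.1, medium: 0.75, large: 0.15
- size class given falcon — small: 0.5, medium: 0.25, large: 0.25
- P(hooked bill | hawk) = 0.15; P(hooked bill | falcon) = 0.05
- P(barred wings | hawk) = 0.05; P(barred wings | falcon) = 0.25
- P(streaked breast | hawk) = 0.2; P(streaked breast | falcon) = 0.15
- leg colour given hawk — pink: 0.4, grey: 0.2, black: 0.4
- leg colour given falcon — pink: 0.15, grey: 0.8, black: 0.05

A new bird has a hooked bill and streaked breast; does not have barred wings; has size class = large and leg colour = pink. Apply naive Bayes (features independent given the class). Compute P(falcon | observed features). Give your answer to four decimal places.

hawk: 0.7 × 0.15 × 0.15 × (1−0.05) × 0.2 × 0.4 = 0.001197
falcon: 0.3 × 0.25 × 0.05 × (1−0.25) × 0.15 × 0.15 = 0.00006328125
P(falcon | x) = 0.00006328125 / 0.00126028125 ≈ 0.0502

0.0502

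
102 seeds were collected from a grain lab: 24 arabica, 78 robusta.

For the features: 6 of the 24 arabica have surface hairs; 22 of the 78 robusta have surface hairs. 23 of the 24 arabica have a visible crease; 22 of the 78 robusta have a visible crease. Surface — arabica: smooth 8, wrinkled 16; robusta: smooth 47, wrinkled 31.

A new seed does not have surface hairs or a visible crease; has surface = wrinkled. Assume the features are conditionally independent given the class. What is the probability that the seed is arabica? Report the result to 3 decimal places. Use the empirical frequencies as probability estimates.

arabica: (24/102) × (18/24) × (1/24) × (16/24) ≈ 0.00490196
robusta: (78/102) × (56/78) × (56/78) × (31/78) ≈ 0.156656
P(arabica | x) = 0.00490196 / 0.16155796 ≈ 0.030

0.030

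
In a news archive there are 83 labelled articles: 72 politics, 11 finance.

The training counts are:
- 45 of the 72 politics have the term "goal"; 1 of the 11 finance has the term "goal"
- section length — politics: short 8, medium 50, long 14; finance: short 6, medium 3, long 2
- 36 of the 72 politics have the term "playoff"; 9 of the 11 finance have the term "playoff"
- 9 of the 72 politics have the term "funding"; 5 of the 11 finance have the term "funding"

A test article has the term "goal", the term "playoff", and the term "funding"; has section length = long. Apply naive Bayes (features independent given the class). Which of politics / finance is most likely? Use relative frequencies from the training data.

politics

politics: (72/83) × (45/72) × (14/72) × (36/72) × (9/72) ≈ 0.00658886
finance: (11/83) × (1/11) × (2/11) × (9/11) × (5/11) ≈ 0.000814679
Highest score → politics.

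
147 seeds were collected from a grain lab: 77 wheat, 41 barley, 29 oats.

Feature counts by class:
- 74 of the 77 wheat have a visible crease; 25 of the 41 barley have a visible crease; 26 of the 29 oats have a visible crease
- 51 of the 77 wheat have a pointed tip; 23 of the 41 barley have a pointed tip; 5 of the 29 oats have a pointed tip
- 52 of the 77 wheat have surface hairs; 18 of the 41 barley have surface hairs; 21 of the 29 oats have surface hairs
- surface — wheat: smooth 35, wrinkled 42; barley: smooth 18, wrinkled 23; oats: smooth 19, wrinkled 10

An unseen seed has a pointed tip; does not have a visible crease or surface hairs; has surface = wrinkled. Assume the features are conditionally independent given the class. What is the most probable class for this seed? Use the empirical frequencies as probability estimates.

barley

wheat: (77/147) × (3/77) × (51/77) × (25/77) × (42/77) ≈ 0.00239382
barley: (41/147) × (16/41) × (23/41) × (23/41) × (23/41) ≈ 0.0192147
oats: (29/147) × (3/29) × (5/29) × (8/29) × (10/29) ≈ 0.000334711
Highest score → barley.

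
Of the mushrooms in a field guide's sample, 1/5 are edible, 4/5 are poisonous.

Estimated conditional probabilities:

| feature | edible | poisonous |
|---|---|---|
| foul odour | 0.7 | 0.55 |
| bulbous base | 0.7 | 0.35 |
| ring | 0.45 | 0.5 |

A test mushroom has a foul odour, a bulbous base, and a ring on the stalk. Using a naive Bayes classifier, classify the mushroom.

poisonous

edible: 0.2 × 0.7 × 0.7 × 0.45 = 0.0441
poisonous: 0.8 × 0.55 × 0.35 × 0.5 = 0.077
Highest score → poisonous.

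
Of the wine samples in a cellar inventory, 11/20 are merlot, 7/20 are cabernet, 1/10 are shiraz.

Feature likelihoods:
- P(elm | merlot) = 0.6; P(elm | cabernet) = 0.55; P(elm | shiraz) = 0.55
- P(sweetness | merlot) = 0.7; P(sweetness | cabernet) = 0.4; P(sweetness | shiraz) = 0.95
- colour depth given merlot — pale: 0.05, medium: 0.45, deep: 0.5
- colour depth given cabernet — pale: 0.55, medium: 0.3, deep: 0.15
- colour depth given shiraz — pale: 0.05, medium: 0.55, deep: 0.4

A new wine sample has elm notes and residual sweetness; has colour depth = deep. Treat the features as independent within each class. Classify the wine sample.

merlot: 0.55 × 0.6 × 0.7 × 0.5 = 0.1155
cabernet: 0.35 × 0.55 × 0.4 × 0.15 = 0.01155
shiraz: 0.1 × 0.55 × 0.95 × 0.4 = 0.0209
Highest score → merlot.

merlot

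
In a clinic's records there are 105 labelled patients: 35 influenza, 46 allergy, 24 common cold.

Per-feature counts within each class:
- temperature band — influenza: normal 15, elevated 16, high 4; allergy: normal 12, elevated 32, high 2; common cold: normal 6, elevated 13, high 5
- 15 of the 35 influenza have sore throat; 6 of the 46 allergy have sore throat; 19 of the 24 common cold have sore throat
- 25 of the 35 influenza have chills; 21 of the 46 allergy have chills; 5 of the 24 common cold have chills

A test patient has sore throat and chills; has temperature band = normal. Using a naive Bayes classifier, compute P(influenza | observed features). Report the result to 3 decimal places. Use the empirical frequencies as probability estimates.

influenza: (35/105) × (15/35) × (15/35) × (25/35) ≈ 0.0437318
allergy: (46/105) × (12/46) × (6/46) × (21/46) ≈ 0.00680529
common cold: (24/105) × (6/24) × (19/24) × (5/24) ≈ 0.0094246
P(influenza | x) = 0.0437318 / 0.05996169 ≈ 0.729

0.729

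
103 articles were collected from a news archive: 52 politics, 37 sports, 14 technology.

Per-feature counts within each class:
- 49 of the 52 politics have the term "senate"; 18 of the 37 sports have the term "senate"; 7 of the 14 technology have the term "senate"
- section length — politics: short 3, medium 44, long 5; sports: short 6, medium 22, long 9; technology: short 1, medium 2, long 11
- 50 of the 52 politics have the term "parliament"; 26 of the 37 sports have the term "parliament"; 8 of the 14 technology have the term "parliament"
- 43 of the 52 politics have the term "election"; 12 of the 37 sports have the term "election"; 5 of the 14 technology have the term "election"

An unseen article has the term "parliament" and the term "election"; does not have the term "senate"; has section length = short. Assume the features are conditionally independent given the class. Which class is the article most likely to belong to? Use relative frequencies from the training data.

politics: (52/103) × (3/52) × (3/52) × (50/52) × (43/52) ≈ 0.00133608
sports: (37/103) × (19/37) × (6/37) × (26/37) × (12/37) ≈ 0.00681737
technology: (14/103) × (7/14) × (1/14) × (8/14) × (5/14) ≈ 0.000990688
Highest score → sports.

sports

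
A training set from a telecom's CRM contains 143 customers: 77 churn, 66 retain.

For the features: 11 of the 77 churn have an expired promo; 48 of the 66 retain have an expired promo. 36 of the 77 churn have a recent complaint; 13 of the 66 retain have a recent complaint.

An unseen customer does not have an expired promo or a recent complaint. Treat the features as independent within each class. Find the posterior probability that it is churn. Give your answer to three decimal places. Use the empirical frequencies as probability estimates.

0.709

churn: (77/143) × (66/77) × (41/77) ≈ 0.245754
retain: (66/143) × (18/66) × (53/66) ≈ 0.101081
P(churn | x) = 0.245754 / 0.346835 ≈ 0.709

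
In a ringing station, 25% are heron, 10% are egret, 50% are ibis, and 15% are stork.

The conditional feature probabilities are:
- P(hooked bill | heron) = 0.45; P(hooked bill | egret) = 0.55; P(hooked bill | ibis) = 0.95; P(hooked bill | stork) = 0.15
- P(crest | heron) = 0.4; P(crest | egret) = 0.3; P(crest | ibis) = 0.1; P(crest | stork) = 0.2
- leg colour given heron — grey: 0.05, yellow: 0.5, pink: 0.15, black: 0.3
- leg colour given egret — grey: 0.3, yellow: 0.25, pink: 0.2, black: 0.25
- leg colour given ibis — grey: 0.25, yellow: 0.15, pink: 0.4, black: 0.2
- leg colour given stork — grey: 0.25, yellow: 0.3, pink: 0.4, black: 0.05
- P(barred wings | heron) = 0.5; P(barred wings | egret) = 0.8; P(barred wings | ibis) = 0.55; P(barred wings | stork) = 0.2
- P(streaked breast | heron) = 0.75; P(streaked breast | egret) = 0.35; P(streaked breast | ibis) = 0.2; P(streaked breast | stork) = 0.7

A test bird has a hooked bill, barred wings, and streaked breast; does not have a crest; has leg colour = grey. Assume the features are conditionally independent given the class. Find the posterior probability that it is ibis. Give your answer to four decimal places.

0.6962

heron: 0.25 × 0.45 × (1−0.4) × 0.05 × 0.5 × 0.75 = 0.001265625
egret: 0.1 × 0.55 × (1−0.3) × 0.3 × 0.8 × 0.35 = 0.003234
ibis: 0.5 × 0.95 × (1−0.1) × 0.25 × 0.55 × 0.2 = 0.01175625
stork: 0.15 × 0.15 × (1−0.2) × 0.25 × 0.2 × 0.7 = 0.00063
P(ibis | x) = 0.01175625 / 0.016885875 ≈ 0.6962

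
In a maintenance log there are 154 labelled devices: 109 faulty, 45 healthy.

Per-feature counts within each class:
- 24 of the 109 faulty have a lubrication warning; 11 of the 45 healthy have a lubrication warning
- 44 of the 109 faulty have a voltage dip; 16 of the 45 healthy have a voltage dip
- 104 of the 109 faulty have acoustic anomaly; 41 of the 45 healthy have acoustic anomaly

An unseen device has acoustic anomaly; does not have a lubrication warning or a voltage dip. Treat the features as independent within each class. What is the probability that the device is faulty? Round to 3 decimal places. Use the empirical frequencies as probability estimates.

faulty: (109/154) × (85/109) × (65/109) × (104/109) ≈ 0.314045
healthy: (45/154) × (34/45) × (29/45) × (41/45) ≈ 0.129633
P(faulty | x) = 0.314045 / 0.443678 ≈ 0.708

0.708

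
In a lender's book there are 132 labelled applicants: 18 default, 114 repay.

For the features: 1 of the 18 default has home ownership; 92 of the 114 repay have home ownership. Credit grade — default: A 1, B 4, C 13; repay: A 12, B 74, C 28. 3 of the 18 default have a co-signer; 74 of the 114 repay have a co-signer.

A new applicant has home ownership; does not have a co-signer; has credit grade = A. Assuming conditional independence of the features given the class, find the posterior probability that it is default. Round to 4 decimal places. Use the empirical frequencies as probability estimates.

0.0134

default: (18/132) × (1/18) × (1/18) × (15/18) ≈ 0.00035073
repay: (114/132) × (92/114) × (12/114) × (40/114) ≈ 0.0257422
P(default | x) = 0.00035073 / 0.02609293 ≈ 0.0134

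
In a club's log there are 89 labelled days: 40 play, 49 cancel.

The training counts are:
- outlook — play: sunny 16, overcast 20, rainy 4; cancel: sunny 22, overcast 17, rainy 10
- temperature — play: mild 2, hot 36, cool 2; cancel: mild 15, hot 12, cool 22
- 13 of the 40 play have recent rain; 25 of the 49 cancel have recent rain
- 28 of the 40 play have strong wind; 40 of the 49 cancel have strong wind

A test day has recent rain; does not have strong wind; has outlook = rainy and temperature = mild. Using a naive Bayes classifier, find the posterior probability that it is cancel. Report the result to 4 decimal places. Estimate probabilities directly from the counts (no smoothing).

0.9364

play: (40/89) × (4/40) × (2/40) × (13/40) × (12/40) ≈ 0.000219101
cancel: (49/89) × (10/49) × (15/49) × (25/49) × (9/49) ≈ 0.00322326
P(cancel | x) = 0.00322326 / 0.003442361 ≈ 0.9364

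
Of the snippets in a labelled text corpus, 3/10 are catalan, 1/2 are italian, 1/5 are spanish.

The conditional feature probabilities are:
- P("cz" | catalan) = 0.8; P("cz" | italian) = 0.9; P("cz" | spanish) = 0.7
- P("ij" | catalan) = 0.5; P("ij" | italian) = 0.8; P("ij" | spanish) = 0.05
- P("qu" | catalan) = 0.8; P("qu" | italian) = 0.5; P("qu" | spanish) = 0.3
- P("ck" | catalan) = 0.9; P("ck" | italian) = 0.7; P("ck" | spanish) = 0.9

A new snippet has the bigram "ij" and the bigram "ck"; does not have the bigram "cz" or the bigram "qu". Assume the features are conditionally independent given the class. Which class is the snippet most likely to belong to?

italian

catalan: 0.3 × (1−0.8) × 0.5 × (1−0.8) × 0.9 = 0.0054
italian: 0.5 × (1−0.9) × 0.8 × (1−0.5) × 0.7 = 0.014
spanish: 0.2 × (1−0.7) × 0.05 × (1−0.3) × 0.9 = 0.00189
Highest score → italian.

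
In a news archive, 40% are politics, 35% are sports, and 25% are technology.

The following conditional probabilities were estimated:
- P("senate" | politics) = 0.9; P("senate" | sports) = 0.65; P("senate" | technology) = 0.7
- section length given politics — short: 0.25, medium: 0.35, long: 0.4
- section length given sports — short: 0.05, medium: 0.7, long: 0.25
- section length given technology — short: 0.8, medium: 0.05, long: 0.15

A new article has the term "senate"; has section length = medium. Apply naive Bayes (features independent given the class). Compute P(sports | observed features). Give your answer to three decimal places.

politics: 0.4 × 0.9 × 0.35 = 0.126
sports: 0.35 × 0.65 × 0.7 = 0.15925
technology: 0.25 × 0.7 × 0.05 = 0.00875
P(sports | x) = 0.15925 / 0.294 ≈ 0.542

0.542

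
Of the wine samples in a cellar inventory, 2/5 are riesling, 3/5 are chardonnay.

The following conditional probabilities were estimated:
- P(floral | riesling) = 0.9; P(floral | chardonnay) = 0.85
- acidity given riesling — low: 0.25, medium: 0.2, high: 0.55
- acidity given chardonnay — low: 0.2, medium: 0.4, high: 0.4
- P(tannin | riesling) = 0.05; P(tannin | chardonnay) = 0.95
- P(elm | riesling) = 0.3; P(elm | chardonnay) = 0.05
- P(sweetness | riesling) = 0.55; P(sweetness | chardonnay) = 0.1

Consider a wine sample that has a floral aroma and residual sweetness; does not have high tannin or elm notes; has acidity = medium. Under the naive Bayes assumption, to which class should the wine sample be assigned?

riesling: 0.4 × 0.9 × 0.2 × (1−0.05) × (1−0.3) × 0.55 = 0.026334
chardonnay: 0.6 × 0.85 × 0.4 × (1−0.95) × (1−0.05) × 0.1 = 0.000969
Highest score → riesling.

riesling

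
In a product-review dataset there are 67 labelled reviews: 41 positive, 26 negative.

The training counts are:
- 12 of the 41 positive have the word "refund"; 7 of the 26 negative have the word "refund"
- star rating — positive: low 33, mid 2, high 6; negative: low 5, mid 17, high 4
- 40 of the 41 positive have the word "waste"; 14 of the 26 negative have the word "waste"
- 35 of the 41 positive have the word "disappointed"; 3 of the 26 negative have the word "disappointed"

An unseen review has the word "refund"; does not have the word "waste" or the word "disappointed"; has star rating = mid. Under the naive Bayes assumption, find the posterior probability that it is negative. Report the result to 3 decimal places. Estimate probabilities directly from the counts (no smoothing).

positive: (41/67) × (12/41) × (2/41) × (1/41) × (6/41) ≈ 0.0000311843
negative: (26/67) × (7/26) × (17/26) × (12/26) × (23/26) ≈ 0.0278908
P(negative | x) = 0.0278908 / 0.0279219843 ≈ 0.999

0.999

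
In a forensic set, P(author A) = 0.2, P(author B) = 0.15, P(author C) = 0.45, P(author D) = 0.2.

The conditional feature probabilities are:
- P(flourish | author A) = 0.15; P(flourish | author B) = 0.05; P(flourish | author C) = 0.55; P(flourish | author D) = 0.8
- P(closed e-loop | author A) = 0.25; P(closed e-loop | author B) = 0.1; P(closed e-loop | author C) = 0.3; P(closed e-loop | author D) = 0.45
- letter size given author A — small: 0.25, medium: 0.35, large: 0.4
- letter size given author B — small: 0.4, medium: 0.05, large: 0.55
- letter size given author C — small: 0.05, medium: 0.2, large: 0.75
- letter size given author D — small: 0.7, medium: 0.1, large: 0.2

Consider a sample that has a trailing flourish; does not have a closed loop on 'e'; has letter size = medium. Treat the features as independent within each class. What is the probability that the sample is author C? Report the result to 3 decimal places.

author A: 0.2 × 0.15 × (1−0.25) × 0.35 = 0.007875
author B: 0.15 × 0.05 × (1−0.1) × 0.05 = 0.0003375
author C: 0.45 × 0.55 × (1−0.3) × 0.2 = 0.03465
author D: 0.2 × 0.8 × (1−0.45) × 0.1 = 0.0088
P(author C | x) = 0.03465 / 0.0516625 ≈ 0.671

0.671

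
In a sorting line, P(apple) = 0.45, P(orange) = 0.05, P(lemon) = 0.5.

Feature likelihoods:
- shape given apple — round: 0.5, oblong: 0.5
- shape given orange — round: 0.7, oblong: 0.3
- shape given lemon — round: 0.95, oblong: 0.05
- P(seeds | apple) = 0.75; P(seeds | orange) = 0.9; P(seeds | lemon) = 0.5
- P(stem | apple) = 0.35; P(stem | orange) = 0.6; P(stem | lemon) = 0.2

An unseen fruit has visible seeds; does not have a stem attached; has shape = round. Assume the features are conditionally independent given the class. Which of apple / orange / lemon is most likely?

lemon

apple: 0.45 × 0.5 × 0.75 × (1−0.35) = 0.1096875
orange: 0.05 × 0.7 × 0.9 × (1−0.6) = 0.0126
lemon: 0.5 × 0.95 × 0.5 × (1−0.2) = 0.19
Highest score → lemon.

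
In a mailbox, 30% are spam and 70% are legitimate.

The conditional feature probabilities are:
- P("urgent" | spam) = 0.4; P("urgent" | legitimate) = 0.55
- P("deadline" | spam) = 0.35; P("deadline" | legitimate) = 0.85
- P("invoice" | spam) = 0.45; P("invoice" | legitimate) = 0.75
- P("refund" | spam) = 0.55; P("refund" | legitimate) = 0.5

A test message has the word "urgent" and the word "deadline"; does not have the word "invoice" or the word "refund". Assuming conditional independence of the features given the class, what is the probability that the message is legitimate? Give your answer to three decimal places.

0.797

spam: 0.3 × 0.4 × 0.35 × (1−0.45) × (1−0.55) = 0.010395
legitimate: 0.7 × 0.55 × 0.85 × (1−0.75) × (1−0.5) = 0.04090625
P(legitimate | x) = 0.04090625 / 0.05130125 ≈ 0.797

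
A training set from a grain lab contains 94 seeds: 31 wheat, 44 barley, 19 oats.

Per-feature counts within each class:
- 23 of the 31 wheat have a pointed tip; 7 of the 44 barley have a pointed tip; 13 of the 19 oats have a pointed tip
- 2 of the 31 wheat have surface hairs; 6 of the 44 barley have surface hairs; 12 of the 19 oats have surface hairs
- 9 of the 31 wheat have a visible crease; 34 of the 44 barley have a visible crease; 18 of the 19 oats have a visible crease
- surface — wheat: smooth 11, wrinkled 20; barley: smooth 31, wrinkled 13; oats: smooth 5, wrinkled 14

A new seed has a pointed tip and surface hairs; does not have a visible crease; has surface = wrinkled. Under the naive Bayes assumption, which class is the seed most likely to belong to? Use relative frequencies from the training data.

wheat: (31/94) × (23/31) × (2/31) × (22/31) × (20/31) ≈ 0.00722766
barley: (44/94) × (7/44) × (6/44) × (10/44) × (13/44) ≈ 0.000681878
oats: (19/94) × (13/19) × (12/19) × (1/19) × (14/19) ≈ 0.00338738
Highest score → wheat.

wheat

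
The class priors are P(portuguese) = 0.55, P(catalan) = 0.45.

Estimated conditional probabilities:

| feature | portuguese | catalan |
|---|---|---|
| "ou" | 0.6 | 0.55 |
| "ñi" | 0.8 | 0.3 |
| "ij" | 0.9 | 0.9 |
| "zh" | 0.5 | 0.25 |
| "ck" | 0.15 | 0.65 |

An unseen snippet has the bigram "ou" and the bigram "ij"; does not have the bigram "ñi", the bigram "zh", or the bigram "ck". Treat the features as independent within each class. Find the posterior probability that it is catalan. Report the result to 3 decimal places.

portuguese: 0.55 × 0.6 × (1−0.8) × 0.9 × (1−0.5) × (1−0.15) = 0.025245
catalan: 0.45 × 0.55 × (1−0.3) × 0.9 × (1−0.25) × (1−0.65) = 0.0409303125
P(catalan | x) = 0.0409303125 / 0.0661753125 ≈ 0.619

0.619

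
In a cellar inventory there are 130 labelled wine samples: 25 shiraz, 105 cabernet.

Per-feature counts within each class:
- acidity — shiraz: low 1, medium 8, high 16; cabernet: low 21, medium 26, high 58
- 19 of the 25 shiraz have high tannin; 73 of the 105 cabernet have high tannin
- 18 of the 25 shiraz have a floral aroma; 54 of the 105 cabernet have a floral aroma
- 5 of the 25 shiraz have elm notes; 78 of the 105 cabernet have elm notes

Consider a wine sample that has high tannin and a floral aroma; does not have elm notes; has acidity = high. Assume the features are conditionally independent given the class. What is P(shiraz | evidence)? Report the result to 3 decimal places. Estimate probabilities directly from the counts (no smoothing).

shiraz: (25/130) × (16/25) × (19/25) × (18/25) × (20/25) ≈ 0.0538782
cabernet: (105/130) × (58/105) × (73/105) × (54/105) × (27/105) ≈ 0.0410201
P(shiraz | x) = 0.0538782 / 0.0948983 ≈ 0.568

0.568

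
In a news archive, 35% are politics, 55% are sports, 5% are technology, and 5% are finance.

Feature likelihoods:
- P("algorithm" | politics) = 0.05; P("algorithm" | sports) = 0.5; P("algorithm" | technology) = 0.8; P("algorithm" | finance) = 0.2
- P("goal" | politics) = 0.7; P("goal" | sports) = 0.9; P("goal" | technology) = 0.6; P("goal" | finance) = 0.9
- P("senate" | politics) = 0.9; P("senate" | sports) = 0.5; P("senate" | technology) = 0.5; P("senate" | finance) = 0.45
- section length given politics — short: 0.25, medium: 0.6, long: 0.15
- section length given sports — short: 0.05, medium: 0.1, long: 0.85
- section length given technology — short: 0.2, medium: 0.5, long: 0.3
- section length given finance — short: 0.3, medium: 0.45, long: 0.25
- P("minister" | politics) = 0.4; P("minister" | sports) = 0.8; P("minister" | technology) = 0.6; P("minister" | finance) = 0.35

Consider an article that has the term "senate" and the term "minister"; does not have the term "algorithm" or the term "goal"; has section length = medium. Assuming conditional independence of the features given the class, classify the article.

politics: 0.35 × (1−0.05) × (1−0.7) × 0.9 × 0.6 × 0.4 = 0.021546
sports: 0.55 × (1−0.5) × (1−0.9) × 0.5 × 0.1 × 0.8 = 0.0011
technology: 0.05 × (1−0.8) × (1−0.6) × 0.5 × 0.5 × 0.6 = 0.0006
finance: 0.05 × (1−0.2) × (1−0.9) × 0.45 × 0.45 × 0.35 = 0.0002835
Highest score → politics.

politics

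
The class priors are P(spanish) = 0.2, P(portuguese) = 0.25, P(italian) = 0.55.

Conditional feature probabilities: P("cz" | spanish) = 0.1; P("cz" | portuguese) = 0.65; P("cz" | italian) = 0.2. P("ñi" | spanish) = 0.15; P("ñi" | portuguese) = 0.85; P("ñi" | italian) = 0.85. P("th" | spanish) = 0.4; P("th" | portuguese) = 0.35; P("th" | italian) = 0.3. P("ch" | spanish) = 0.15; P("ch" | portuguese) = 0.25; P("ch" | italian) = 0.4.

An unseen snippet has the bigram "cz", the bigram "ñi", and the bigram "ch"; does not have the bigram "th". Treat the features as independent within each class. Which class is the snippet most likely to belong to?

italian

spanish: 0.2 × 0.1 × 0.15 × (1−0.4) × 0.15 = 0.00027
portuguese: 0.25 × 0.65 × 0.85 × (1−0.35) × 0.25 = 0.0224453125
italian: 0.55 × 0.2 × 0.85 × (1−0.3) × 0.4 = 0.02618
Highest score → italian.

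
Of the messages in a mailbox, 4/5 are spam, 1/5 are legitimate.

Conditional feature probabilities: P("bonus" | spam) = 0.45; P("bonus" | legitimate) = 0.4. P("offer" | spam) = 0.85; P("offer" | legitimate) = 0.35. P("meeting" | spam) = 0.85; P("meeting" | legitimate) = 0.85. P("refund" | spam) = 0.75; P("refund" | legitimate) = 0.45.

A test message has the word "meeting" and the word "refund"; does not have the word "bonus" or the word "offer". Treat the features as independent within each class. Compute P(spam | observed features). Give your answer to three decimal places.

0.585

spam: 0.8 × (1−0.45) × (1−0.85) × 0.85 × 0.75 = 0.042075
legitimate: 0.2 × (1−0.4) × (1−0.35) × 0.85 × 0.45 = 0.029835
P(spam | x) = 0.042075 / 0.07191 ≈ 0.585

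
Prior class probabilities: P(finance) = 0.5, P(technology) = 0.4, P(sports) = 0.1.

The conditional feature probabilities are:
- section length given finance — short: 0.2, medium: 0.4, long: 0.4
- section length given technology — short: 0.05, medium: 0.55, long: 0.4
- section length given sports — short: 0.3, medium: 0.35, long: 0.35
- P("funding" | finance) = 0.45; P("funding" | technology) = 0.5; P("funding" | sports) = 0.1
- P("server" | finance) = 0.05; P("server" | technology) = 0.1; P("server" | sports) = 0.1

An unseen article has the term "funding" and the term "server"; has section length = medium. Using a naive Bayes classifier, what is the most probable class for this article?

technology

finance: 0.5 × 0.4 × 0.45 × 0.05 = 0.0045
technology: 0.4 × 0.55 × 0.5 × 0.1 = 0.011
sports: 0.1 × 0.35 × 0.1 × 0.1 = 0.00035
Highest score → technology.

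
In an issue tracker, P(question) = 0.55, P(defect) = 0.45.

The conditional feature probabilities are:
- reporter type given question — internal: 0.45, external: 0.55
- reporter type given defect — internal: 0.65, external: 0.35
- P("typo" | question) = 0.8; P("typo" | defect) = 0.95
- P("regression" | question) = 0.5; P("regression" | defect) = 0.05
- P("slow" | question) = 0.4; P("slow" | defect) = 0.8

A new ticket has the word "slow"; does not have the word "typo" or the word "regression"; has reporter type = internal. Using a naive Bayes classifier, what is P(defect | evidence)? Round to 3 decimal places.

0.529

question: 0.55 × 0.45 × (1−0.8) × (1−0.5) × 0.4 = 0.0099
defect: 0.45 × 0.65 × (1−0.95) × (1−0.05) × 0.8 = 0.011115
P(defect | x) = 0.011115 / 0.021015 ≈ 0.529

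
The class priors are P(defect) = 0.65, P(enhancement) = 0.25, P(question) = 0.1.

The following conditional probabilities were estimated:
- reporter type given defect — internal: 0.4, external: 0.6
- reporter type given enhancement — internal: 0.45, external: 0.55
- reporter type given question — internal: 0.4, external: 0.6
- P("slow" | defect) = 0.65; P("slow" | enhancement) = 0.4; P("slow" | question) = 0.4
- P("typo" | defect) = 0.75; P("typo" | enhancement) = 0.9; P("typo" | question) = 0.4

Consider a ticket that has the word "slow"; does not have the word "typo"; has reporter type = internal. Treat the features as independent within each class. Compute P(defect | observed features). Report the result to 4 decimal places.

0.7498

defect: 0.65 × 0.4 × 0.65 × (1−0.75) = 0.04225
enhancement: 0.25 × 0.45 × 0.4 × (1−0.9) = 0.0045
question: 0.1 × 0.4 × 0.4 × (1−0.4) = 0.0096
P(defect | x) = 0.04225 / 0.05635 ≈ 0.7498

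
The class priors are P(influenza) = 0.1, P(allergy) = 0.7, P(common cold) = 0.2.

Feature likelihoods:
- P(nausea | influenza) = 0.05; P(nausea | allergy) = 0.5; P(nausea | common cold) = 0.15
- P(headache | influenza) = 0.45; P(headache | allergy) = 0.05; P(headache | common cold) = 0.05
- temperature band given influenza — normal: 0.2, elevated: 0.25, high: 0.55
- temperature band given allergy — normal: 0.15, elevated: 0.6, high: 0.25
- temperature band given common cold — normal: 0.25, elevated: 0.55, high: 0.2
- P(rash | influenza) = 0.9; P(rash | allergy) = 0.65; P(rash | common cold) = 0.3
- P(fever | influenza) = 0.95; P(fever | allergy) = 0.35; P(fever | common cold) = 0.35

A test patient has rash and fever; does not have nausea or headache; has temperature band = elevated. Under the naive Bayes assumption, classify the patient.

allergy

influenza: 0.1 × (1−0.05) × (1−0.45) × 0.25 × 0.9 × 0.95 = 0.0111684375
allergy: 0.7 × (1−0.5) × (1−0.05) × 0.6 × 0.65 × 0.35 = 0.04538625
common cold: 0.2 × (1−0.15) × (1−0.05) × 0.55 × 0.3 × 0.35 = 0.009326625
Highest score → allergy.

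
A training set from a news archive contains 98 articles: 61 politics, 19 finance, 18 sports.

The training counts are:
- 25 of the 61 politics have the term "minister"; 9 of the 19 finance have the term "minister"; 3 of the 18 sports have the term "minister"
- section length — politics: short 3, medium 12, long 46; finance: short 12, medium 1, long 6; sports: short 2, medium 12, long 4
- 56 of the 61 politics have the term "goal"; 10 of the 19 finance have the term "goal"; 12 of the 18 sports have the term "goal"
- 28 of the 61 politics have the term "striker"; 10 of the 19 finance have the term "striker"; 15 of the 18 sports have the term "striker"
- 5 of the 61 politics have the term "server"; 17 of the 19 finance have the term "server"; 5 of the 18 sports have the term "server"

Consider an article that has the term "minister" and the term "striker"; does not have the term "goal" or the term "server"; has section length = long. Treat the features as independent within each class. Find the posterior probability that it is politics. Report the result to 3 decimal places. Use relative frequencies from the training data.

0.758

politics: (61/98) × (25/61) × (46/61) × (5/61) × (28/61) × (56/61) ≈ 0.00664459
finance: (19/98) × (9/19) × (6/19) × (9/19) × (10/19) × (2/19) ≈ 0.000761072
sports: (18/98) × (3/18) × (4/18) × (6/18) × (15/18) × (13/18) ≈ 0.00136474
P(politics | x) = 0.00664459 / 0.008770402 ≈ 0.758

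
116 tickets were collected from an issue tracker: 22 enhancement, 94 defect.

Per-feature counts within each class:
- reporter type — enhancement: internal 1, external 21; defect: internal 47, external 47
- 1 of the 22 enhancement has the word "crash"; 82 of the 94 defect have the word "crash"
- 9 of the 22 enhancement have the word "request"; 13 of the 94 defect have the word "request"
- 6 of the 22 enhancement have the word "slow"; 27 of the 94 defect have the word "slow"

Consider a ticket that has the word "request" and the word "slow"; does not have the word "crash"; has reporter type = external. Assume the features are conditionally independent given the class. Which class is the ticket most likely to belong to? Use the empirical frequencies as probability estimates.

enhancement: (22/116) × (21/22) × (21/22) × (9/22) × (6/22) ≈ 0.01928
defect: (94/116) × (47/94) × (12/94) × (13/94) × (27/94) ≈ 0.00205468
Highest score → enhancement.

enhancement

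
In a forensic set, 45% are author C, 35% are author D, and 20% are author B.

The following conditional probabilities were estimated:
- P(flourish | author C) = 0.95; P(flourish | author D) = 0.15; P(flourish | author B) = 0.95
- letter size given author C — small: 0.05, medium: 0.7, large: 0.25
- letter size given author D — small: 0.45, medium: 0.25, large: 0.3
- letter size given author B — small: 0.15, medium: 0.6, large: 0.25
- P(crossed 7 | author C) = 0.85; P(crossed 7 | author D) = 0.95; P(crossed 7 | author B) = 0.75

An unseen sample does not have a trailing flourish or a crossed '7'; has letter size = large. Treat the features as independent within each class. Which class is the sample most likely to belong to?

author C: 0.45 × (1−0.95) × 0.25 × (1−0.85) = 0.00084375
author D: 0.35 × (1−0.15) × 0.3 × (1−0.95) = 0.0044625
author B: 0.2 × (1−0.95) × 0.25 × (1−0.75) = 0.000625
Highest score → author D.

author D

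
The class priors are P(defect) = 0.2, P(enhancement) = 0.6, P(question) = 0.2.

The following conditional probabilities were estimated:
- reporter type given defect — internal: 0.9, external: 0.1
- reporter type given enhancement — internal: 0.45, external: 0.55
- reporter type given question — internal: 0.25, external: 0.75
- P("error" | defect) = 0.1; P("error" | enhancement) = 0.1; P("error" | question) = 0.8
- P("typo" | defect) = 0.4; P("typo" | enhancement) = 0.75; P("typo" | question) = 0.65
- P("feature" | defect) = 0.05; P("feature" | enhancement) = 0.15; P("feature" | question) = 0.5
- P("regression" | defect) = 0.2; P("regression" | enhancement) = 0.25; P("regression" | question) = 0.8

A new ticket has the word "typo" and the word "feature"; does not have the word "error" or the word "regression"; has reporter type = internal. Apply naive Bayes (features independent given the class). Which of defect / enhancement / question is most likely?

enhancement

defect: 0.2 × 0.9 × (1−0.1) × 0.4 × 0.05 × (1−0.2) = 0.002592
enhancement: 0.6 × 0.45 × (1−0.1) × 0.75 × 0.15 × (1−0.25) = 0.020503125
question: 0.2 × 0.25 × (1−0.8) × 0.65 × 0.5 × (1−0.8) = 0.00065
Highest score → enhancement.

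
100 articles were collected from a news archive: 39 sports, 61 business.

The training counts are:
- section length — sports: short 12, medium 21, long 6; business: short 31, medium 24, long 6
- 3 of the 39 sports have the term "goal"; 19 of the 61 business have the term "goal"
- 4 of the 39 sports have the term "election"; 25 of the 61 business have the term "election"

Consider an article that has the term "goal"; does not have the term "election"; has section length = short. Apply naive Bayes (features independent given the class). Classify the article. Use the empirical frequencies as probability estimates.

business

sports: (39/100) × (12/39) × (3/39) × (35/39) ≈ 0.00828402
business: (61/100) × (31/61) × (19/61) × (36/61) ≈ 0.0569847
Highest score → business.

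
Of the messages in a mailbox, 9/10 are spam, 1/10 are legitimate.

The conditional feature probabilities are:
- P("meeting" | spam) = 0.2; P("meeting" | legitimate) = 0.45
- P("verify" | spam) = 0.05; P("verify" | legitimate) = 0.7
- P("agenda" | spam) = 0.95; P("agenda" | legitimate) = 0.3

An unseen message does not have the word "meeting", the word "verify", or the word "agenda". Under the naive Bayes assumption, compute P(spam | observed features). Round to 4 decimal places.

0.7475

spam: 0.9 × (1−0.2) × (1−0.05) × (1−0.95) = 0.0342
legitimate: 0.1 × (1−0.45) × (1−0.7) × (1−0.3) = 0.01155
P(spam | x) = 0.0342 / 0.04575 ≈ 0.7475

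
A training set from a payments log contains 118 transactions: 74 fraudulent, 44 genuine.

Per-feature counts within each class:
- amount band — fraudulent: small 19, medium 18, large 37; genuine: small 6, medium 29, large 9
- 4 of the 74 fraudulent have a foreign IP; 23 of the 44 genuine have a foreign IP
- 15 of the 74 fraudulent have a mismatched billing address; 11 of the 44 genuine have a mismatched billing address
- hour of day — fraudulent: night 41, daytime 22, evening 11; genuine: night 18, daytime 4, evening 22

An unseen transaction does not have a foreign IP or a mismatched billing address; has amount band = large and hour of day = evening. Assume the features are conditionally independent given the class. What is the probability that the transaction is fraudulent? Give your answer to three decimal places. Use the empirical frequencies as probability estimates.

fraudulent: (74/118) × (37/74) × (70/74) × (59/74) × (11/74) ≈ 0.0351534
genuine: (44/118) × (9/44) × (21/44) × (33/44) × (22/44) ≈ 0.0136508
P(fraudulent | x) = 0.0351534 / 0.0488042 ≈ 0.720

0.720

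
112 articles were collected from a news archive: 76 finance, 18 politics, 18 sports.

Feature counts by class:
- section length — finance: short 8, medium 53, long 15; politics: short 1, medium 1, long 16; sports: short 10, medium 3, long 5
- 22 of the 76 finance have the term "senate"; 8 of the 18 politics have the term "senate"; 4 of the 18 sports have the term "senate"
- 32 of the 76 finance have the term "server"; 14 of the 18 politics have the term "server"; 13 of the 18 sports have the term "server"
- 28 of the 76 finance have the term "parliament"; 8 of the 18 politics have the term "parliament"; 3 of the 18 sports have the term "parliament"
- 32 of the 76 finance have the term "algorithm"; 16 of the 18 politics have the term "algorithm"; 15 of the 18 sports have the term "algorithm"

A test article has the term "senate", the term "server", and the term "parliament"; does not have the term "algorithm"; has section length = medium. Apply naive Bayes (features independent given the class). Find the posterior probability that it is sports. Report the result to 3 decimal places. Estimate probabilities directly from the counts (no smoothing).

finance: (76/112) × (53/76) × (22/76) × (32/76) × (28/76) × (44/76) ≈ 0.0123023
politics: (18/112) × (1/18) × (8/18) × (14/18) × (8/18) × (2/18) ≈ 0.000152416
sports: (18/112) × (3/18) × (4/18) × (13/18) × (3/18) × (3/18) ≈ 0.000119415
P(sports | x) = 0.000119415 / 0.012574131 ≈ 0.009

0.009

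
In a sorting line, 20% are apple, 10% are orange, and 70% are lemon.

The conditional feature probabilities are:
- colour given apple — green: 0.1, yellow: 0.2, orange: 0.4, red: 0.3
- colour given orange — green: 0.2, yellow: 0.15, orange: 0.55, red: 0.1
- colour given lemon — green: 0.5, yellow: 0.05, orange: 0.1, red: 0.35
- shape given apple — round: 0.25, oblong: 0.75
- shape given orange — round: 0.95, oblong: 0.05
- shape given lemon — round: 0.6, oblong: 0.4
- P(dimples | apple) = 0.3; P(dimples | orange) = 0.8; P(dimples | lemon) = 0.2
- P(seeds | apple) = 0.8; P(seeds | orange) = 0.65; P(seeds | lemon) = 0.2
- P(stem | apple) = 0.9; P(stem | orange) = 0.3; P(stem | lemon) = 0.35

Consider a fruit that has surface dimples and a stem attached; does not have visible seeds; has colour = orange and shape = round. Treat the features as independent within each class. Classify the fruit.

orange

apple: 0.2 × 0.4 × 0.25 × 0.3 × (1−0.8) × 0.9 = 0.00108
orange: 0.1 × 0.55 × 0.95 × 0.8 × (1−0.65) × 0.3 = 0.004389
lemon: 0.7 × 0.1 × 0.6 × 0.2 × (1−0.2) × 0.35 = 0.002352
Highest score → orange.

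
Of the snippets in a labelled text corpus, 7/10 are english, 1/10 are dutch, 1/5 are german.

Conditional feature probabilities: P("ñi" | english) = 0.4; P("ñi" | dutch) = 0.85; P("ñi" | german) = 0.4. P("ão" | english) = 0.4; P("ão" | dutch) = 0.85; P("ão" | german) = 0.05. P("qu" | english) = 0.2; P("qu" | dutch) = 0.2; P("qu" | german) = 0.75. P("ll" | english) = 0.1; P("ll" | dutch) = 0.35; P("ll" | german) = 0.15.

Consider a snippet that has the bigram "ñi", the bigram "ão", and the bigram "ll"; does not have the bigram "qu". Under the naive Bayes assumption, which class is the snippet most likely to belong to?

dutch

english: 0.7 × 0.4 × 0.4 × (1−0.2) × 0.1 = 0.00896
dutch: 0.1 × 0.85 × 0.85 × (1−0.2) × 0.35 = 0.02023
german: 0.2 × 0.4 × 0.05 × (1−0.75) × 0.15 = 0.00015
Highest score → dutch.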